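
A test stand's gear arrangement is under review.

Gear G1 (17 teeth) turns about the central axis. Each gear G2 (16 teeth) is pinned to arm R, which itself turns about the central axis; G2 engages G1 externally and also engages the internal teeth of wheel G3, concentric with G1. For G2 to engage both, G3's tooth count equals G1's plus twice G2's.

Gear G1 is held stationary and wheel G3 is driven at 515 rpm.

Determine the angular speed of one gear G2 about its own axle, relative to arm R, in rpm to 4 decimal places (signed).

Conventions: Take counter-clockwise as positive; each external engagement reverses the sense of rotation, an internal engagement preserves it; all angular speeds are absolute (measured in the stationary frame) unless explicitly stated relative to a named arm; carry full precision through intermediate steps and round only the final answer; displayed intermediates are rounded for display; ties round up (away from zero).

+406.2453 rpm

planetary set (17T centre, 16T on arm, 49T internal) — Willis relation
normalise by the input: solve with ω_ring = 1, then scale by 515 rpm
ring teeth: 17 + 2·16 = 49
17(ω_sun−ω_arm) = −49(ω_ring−ω_arm),  ω_sun = 0, ω_ring = 1
17(0−ω_arm) = −49(1−ω_arm)  ⇒  66·ω_arm = 49  ⇒  ω_arm = 49/66
sun–planet mesh: 17·(0−49/66) = −16·(ω_p−ω_arm)  ⇒  ω_p−ω_arm = 833/1056
scale: ω_p−ω_arm = 833/1056 × 515 rpm = +406.2453 rpm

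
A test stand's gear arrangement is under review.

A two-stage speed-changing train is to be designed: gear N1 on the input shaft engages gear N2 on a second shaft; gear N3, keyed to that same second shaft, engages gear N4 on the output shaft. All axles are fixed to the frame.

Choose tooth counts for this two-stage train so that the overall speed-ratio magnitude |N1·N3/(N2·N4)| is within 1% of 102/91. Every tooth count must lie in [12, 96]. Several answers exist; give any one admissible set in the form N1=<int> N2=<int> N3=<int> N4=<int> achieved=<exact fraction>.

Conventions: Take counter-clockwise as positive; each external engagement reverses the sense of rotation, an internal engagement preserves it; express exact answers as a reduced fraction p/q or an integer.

N1=12 N2=13 N3=17 N4=14 achieved=102/91

class = fixed-axis compound train [2-stage, 102/91 wanted]
target = 102/91 in lowest terms: an exact hit needs N1·N3 = k·102 and N2·N4 = k·91 for one integer k, every count in [12, 96]; additionally prefer no 1:1 stage (N1 ≠ N2, N3 ≠ N4)
k = 1: no 1:1-free in-range split of k·102 and k·91 into factor pairs; take k = 2
k = 2: N1·N3 = 204 = 12·17, N2·N4 = 182 = 13·14
achieved = 12·17/(13·14) = 102/91; |achieved − target| = 0 ≤ 51/4550 ✓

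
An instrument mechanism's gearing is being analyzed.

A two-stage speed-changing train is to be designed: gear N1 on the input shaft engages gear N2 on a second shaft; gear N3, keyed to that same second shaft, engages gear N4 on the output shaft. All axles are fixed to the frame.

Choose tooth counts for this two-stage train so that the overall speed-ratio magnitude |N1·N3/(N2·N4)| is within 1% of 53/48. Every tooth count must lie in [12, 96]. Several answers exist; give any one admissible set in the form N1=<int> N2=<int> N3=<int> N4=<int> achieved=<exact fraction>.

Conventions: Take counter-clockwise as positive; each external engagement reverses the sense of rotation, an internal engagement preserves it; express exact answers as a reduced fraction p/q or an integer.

class = fixed-axis compound train [2-stage, 53/48 wanted]
target = 53/48 in lowest terms: an exact hit needs N1·N3 = k·53 and N2·N4 = k·48 for one integer k, every count in [12, 96]; additionally prefer no 1:1 stage (N1 ≠ N2, N3 ≠ N4)
k = 1…11: no 1:1-free in-range split of k·53 and k·48 into factor pairs; take k = 12
k = 12: N1·N3 = 636 = 12·53, N2·N4 = 576 = 48·12
achieved = 12·53/(48·12) = 53/48; |achieved − target| = 0 ≤ 53/4800 ✓

N1=12 N2=48 N3=53 N4=12 achieved=53/48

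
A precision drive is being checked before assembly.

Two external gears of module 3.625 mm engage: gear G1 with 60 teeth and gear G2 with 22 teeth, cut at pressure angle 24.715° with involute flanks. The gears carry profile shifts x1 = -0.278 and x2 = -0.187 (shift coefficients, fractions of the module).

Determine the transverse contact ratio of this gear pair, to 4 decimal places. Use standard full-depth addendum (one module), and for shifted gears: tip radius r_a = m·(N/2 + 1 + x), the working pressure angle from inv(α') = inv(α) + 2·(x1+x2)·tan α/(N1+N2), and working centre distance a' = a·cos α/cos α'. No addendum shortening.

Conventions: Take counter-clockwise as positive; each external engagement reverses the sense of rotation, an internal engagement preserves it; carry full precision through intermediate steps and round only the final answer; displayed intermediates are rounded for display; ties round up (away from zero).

single-mesh involute tooth geometry (60T engaging 22T at module 3.625)
base radii: r_b1 = 98.788364, r_b2 = 36.222400
tip radii: r_a1 = 111.367250, r_a2 = 42.822125
inv(α') = inv(24.715°) + 2·(-0.278-0.187)·tan α/(60+22) = 0.02368762  ⇒  α' = 23.20108°
a' = a·cos α / cos α' = 148.6250·cos 24.715°/cos 23.20108° = 146.890069
action lengths: √(r_a1²−r_b1²) = 51.415207, √(r_a2²−r_b2²) = 22.840143
base pitch p_b = π·m·cos α = 10.345093
CR = (51.415207 + 22.840143 − 146.890069·sin 23.20108°)/10.345093 = 1.584002
contact ratio ≈ 1.5840

1.5840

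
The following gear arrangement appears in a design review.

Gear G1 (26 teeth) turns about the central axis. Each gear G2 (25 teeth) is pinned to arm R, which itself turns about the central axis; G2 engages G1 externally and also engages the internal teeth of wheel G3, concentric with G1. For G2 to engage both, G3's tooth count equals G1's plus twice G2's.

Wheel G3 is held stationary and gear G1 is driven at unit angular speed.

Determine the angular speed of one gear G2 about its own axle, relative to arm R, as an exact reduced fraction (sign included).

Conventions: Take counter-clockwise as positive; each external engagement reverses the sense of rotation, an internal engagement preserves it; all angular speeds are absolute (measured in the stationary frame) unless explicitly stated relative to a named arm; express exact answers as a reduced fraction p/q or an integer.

-988/1275

class = planetary set [G3 = 26+2·25 = 76; Willis about the carrier]
ring teeth: 26 + 2·25 = 76
26(ω_sun−ω_arm) = −76(ω_ring−ω_arm),  ω_ring = 0, ω_sun = 1
26(1−ω_arm) = −76(0−ω_arm)  ⇒  102·ω_arm = 26  ⇒  ω_arm = 13/51
sun–planet mesh: 26·(1−13/51) = −25·(ω_p−ω_arm)  ⇒  ω_p−ω_arm = -988/1275
exact speed ratio = -988/1275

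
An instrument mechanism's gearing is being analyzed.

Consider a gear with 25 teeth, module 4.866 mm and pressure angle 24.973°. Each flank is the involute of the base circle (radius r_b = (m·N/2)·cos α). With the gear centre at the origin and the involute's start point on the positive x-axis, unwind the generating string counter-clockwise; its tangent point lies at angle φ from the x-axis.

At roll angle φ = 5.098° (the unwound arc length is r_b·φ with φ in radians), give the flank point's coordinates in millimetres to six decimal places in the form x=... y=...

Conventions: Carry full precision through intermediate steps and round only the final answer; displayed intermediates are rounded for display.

x=55.356109 y=0.012937

topology: single-mesh involute geometry — m = 4.866, N = 25
pitch radius r_p = m·N/2 = 4.866·25/2 = 60.825000
base radius r_b = r_p·cos α = 60.825000·cos 24.973° = 55.138279
roll angle φ = 5.098° = 0.08897689 rad
x = r_b·(cos φ + φ·sin φ) = 55.356109
y = r_b·(sin φ − φ·cos φ) = 0.012937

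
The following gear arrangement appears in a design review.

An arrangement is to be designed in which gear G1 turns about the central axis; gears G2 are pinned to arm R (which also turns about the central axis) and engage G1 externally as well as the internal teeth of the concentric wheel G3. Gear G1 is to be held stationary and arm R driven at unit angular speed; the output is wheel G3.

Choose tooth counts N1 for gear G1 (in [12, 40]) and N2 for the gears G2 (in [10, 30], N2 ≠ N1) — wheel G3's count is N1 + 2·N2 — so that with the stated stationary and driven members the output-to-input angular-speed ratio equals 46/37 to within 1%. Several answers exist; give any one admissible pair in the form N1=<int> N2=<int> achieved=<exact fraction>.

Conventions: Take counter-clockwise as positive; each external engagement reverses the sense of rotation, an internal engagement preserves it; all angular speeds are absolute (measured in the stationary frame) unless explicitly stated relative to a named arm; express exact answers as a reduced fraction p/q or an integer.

design class (target 46/37): planetary set
Willis with ω_sun = 0: ω_ring/ω_arm = (N1+N3)/N3; set equal to 46/37  ⇒  N3/N1 = 1/(46/37 − 1) = 37/9
N3 = N1 + 2·N2  ⇒  N2/N1 = (N3/N1 − 1)/2 = (37/9 − 1)/2 = 14/9
smallest multiple with N1 ≥ 12 and N2 ≥ 10: k = 2  ⇒  N1 = 2·9 = 18, N2 = 2·14 = 28 (N1 ≤ 40, N2 ≤ 30, N2 ≠ N1 ✓), N3 = 18 + 2·28 = 74
check: (N1+N3)/N3 with N1 = 18, N3 = 74 gives 46/37; |achieved − target| = 0 ≤ 23/1850 ✓

N1=18 N2=28 achieved=46/37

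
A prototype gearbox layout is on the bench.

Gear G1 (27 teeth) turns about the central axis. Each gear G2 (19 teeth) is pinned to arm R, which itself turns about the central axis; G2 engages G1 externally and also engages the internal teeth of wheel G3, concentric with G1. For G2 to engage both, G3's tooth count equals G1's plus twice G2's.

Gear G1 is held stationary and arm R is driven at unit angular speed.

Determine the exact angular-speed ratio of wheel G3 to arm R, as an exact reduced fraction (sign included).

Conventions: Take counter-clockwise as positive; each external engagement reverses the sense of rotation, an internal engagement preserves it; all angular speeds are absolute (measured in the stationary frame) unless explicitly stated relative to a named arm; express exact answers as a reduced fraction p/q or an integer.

planetary set (27T centre, 19T on arm, 65T internal) — Willis relation
ring teeth: 27 + 2·19 = 65
27(ω_sun−ω_arm) = −65(ω_ring−ω_arm),  ω_sun = 0, ω_arm = 1
ω_ring = 1 − (27/65)(0−1) = 92/65
ω_out/ω_in = 92/65

92/65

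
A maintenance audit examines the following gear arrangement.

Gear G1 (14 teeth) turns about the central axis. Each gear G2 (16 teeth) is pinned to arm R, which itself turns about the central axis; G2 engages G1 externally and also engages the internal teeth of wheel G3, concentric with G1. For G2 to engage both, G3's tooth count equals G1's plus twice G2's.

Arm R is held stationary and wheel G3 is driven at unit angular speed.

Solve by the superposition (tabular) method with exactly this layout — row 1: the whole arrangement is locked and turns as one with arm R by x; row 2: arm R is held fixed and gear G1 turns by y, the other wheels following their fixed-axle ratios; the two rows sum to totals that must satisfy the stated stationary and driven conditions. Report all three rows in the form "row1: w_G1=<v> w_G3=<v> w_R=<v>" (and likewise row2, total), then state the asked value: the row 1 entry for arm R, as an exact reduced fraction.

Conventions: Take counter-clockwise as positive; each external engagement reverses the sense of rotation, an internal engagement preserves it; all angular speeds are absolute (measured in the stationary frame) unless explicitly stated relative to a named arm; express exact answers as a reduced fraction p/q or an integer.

row1: w_G1=0 w_G3=0 w_R=0
row2: w_G1=-23/7 w_G3=1 w_R=0
total: w_G1=-23/7 w_G3=1 w_R=0
asked value: 0

recognized (axles ride arm R): planetary set, 14/16/46 teeth
row 1 (train locked, turned with arm): all members turn x
superposition row 2 [arm held]: sun y, ring −(14/46)·y, arm 0
boundary: total ω_arm = x = 0 and total ω_ring = x − (14/46)·y = 1  ⇒  y = -23/7, x = 0
row 2 ring = −(14/46)·(-23/7) = 1
totals (row 1 + row 2): sun 0 + (-23/7) = -23/7, ring 0 + 1 = 1, arm 0 + 0 = 0
asked cell (row1, arm) = 0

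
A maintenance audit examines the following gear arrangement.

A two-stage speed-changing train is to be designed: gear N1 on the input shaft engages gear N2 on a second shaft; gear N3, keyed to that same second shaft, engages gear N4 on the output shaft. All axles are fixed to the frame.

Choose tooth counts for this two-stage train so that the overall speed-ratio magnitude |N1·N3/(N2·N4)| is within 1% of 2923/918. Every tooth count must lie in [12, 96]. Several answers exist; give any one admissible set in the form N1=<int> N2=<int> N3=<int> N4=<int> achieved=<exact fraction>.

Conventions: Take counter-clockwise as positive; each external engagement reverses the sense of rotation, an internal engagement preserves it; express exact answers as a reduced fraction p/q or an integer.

N1=37 N2=17 N3=79 N4=54 achieved=2923/918

design class (target 2923/918): fixed-axis compound train
target = 2923/918 in lowest terms: an exact hit needs N1·N3 = k·2923 and N2·N4 = k·918 for one integer k, every count in [12, 96]; additionally prefer no 1:1 stage (N1 ≠ N2, N3 ≠ N4)
k = 1: N1·N3 = 2923 = 37·79, N2·N4 = 918 = 17·54
achieved = 37·79/(17·54) = 2923/918; |achieved − target| = 0 ≤ 2923/91800 ✓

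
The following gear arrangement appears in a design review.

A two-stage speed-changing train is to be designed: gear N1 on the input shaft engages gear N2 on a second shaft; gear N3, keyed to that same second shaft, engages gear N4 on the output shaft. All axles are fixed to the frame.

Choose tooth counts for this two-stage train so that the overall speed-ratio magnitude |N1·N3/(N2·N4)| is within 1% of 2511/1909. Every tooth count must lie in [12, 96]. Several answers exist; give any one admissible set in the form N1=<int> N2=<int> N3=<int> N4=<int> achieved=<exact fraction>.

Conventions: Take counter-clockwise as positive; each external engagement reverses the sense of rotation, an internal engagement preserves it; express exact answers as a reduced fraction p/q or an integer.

2-stage fixed-axis compound train for ratio 2511/1909
target = 2511/1909 in lowest terms: an exact hit needs N1·N3 = k·2511 and N2·N4 = k·1909 for one integer k, every count in [12, 96]; additionally prefer no 1:1 stage (N1 ≠ N2, N3 ≠ N4)
k = 1: N1·N3 = 2511 = 27·93, N2·N4 = 1909 = 23·83
achieved = 27·93/(23·83) = 2511/1909; |achieved − target| = 0 ≤ 2511/190900 ✓

N1=27 N2=23 N3=93 N4=83 achieved=2511/1909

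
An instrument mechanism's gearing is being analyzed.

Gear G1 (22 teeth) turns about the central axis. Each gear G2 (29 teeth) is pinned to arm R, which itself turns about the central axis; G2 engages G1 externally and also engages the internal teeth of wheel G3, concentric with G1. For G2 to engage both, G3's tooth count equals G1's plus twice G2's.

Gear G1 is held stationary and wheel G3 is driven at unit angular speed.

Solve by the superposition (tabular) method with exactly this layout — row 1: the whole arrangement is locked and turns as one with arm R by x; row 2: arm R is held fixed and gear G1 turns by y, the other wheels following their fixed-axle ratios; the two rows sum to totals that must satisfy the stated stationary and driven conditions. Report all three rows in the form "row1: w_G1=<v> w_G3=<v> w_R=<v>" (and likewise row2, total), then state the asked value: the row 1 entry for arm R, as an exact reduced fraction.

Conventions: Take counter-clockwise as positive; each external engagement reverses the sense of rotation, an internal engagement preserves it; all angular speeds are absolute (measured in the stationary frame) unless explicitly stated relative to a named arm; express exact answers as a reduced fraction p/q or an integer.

planetary set (22T centre, 29T on arm, 80T internal) — Willis relation
row 1 — lock + rotate with arm: ω_sun = ω_ring = ω_arm = x
row 2 (arm held, sun turns y): ω_ring = −(22/80)·y, ω_arm = 0
boundary: total ω_sun = x + y = 0 and total ω_ring = x − (22/80)·y = 1  ⇒  y = -40/51, x = 40/51
row 2 ring = −(22/80)·(-40/51) = 11/51
totals (row 1 + row 2): sun 40/51 + (-40/51) = 0, ring 40/51 + 11/51 = 1, arm 40/51 + 0 = 40/51
asked cell (row1, arm) = 40/51

row1: w_G1=40/51 w_G3=40/51 w_R=40/51
row2: w_G1=-40/51 w_G3=11/51 w_R=0
total: w_G1=0 w_G3=1 w_R=40/51
asked value: 40/51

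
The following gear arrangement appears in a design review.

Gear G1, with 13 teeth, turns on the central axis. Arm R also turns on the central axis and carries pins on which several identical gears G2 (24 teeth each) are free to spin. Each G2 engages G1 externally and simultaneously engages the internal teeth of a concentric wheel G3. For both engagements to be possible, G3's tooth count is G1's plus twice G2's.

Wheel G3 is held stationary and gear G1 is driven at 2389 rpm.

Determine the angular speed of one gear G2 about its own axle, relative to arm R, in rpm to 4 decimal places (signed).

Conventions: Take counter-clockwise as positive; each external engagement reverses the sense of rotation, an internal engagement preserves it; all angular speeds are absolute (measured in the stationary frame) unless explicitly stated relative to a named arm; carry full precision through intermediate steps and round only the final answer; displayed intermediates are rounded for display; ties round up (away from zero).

-1066.7100 rpm

planetary set (13T centre, 24T on arm, 61T internal) — Willis relation
normalise by the input: solve with ω_sun = 1, then scale by 2389 rpm
ring teeth: 13 + 2·24 = 61
13(ω_sun−ω_arm) = −61(ω_ring−ω_arm),  ω_ring = 0, ω_sun = 1
13(1−ω_arm) = −61(0−ω_arm)  ⇒  74·ω_arm = 13  ⇒  ω_arm = 13/74
sun–planet mesh: 13·(1−13/74) = −24·(ω_p−ω_arm)  ⇒  ω_p−ω_arm = -793/1776
scale: ω_p−ω_arm = -793/1776 × 2389 rpm = -1066.7100 rpm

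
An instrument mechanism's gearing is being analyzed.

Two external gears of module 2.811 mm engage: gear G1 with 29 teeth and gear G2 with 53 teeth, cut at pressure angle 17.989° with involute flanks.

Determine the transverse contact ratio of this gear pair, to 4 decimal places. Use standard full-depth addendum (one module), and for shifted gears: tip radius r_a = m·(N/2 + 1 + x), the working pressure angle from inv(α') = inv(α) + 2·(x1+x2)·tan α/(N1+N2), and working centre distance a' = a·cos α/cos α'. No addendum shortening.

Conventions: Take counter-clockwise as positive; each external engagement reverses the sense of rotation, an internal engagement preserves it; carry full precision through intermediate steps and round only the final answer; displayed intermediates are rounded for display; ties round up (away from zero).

single-mesh involute tooth geometry (29T engaging 53T at module 2.811)
base radii: r_b1 = 38.767006, r_b2 = 70.850045
tip radii: r_a1 = 43.570500, r_a2 = 77.302500
no profile shift: α' = α, a' = a
action lengths: √(r_a1²−r_b1²) = 19.887377, √(r_a2²−r_b2²) = 30.918404
base pitch p_b = π·m·cos α = 8.399320
CR = (19.887377 + 30.918404 − 115.251000·sin 17.98900°)/8.399320 = 1.811136
contact ratio ≈ 1.8111

1.8111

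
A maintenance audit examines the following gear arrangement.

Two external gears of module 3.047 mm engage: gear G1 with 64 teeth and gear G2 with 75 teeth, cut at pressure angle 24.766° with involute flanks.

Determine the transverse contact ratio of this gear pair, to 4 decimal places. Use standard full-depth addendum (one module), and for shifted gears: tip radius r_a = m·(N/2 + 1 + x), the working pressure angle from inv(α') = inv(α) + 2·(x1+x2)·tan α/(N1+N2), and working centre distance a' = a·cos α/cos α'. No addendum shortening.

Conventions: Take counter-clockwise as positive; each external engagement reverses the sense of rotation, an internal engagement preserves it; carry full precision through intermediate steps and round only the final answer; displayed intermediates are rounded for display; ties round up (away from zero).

class = single-mesh tooth geometry [involute pair 64T × 75T, m = 3.047]
base radii: r_b1 = 88.536189, r_b2 = 103.753347
tip radii: r_a1 = 100.551000, r_a2 = 117.309500
no profile shift: α' = α, a' = a
action lengths: √(r_a1²−r_b1²) = 47.663894, √(r_a2²−r_b2²) = 54.742688
base pitch p_b = π·m·cos α = 8.692020
CR = (47.663894 + 54.742688 − 211.766500·sin 24.76600°)/8.692020 = 1.575557
contact ratio ≈ 1.5756

1.5756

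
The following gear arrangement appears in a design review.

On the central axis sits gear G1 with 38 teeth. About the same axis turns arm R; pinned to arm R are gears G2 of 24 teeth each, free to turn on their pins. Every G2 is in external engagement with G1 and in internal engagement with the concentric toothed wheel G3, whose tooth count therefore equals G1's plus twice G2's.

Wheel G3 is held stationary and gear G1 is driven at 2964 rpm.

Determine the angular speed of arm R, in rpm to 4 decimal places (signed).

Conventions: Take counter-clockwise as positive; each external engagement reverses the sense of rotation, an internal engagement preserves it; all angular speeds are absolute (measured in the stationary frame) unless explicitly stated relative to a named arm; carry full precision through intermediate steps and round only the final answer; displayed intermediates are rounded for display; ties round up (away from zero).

topology: planetary set — G1 38T / G2 24T / G3 86T, arm = carrier (Willis)
normalise by the input: solve with ω_sun = 1, then scale by 2964 rpm
ring teeth: 38 + 2·24 = 86
38(ω_sun−ω_arm) = −86(ω_ring−ω_arm),  ω_ring = 0, ω_sun = 1
38(1−ω_arm) = −86(0−ω_arm)  ⇒  124·ω_arm = 38  ⇒  ω_arm = 19/62
scale: ω_arm = 19/62 × 2964 rpm = +908.3226 rpm

+908.3226 rpm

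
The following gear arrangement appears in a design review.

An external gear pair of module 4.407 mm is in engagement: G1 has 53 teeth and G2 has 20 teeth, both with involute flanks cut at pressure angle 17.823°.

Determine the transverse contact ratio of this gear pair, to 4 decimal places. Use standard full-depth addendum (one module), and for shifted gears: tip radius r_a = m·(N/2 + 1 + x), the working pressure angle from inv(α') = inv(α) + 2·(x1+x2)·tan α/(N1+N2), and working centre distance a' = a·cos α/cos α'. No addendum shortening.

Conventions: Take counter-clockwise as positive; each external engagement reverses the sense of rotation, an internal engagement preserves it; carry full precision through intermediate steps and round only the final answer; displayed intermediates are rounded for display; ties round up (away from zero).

single-mesh involute tooth geometry (53T engaging 20T at module 4.407)
base radii: r_b1 = 111.180567, r_b2 = 41.954931
tip radii: r_a1 = 121.192500, r_a2 = 48.477000
no profile shift: α' = α, a' = a
action lengths: √(r_a1²−r_b1²) = 48.233843, √(r_a2²−r_b2²) = 24.285866
base pitch p_b = π·m·cos α = 13.180530
CR = (48.233843 + 24.285866 − 160.855500·sin 17.82300°)/13.180530 = 1.766656
contact ratio ≈ 1.7667

1.7667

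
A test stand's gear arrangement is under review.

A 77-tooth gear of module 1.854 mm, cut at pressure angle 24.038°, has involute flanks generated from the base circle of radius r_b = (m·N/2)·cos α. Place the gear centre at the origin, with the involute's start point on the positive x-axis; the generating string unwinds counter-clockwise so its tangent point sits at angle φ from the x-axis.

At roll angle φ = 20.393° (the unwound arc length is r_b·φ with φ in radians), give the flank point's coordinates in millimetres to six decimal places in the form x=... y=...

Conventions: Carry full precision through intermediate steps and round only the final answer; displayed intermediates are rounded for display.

x=69.187973 y=0.967419

topology: single-mesh involute geometry — m = 1.854, N = 77
pitch radius r_p = m·N/2 = 1.854·77/2 = 71.379000
base radius r_b = r_p·cos α = 71.379000·cos 24.038° = 65.188692
roll angle φ = 20.393° = 0.35592499 rad
x = r_b·(cos φ + φ·sin φ) = 69.187973
y = r_b·(sin φ − φ·cos φ) = 0.967419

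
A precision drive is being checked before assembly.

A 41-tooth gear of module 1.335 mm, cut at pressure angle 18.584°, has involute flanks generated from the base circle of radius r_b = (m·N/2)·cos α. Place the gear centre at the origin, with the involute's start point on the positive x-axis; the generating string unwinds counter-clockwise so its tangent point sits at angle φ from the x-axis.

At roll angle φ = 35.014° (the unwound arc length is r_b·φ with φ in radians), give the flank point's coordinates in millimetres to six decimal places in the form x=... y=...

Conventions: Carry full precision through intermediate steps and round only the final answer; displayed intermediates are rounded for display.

single-mesh involute tooth geometry (41T wheel at module 1.335)
pitch radius r_p = m·N/2 = 1.335·41/2 = 27.367500
base radius r_b = r_p·cos α = 27.367500·cos 18.584° = 25.940489
roll angle φ = 35.014° = 0.61110958 rad
x = r_b·(cos φ + φ·sin φ) = 30.341350
y = r_b·(sin φ − φ·cos φ) = 1.900674

x=30.341350 y=1.900674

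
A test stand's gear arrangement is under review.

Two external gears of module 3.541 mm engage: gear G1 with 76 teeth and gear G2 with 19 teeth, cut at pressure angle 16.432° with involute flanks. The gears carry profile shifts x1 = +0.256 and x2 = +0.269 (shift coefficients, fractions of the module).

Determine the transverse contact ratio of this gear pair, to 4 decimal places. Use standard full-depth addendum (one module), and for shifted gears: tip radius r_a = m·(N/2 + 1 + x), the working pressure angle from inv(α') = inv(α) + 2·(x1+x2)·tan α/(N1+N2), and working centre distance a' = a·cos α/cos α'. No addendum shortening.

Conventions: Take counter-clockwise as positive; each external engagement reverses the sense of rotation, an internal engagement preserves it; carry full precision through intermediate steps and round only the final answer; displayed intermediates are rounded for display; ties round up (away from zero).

1.7328

single-mesh involute tooth geometry (76T engaging 19T at module 3.541)
base radii: r_b1 = 129.062131, r_b2 = 32.265533
tip radii: r_a1 = 139.005496, r_a2 = 38.133029
inv(α') = inv(16.432°) + 2·(+0.256+0.269)·tan α/(76+19) = 0.01139016  ⇒  α' = 18.33504°
a' = a·cos α / cos α' = 168.1975·cos 16.432°/cos 18.33504° = 169.955766
action lengths: √(r_a1²−r_b1²) = 51.628424, √(r_a2²−r_b2²) = 20.323959
base pitch p_b = π·m·cos α = 10.670017
CR = (51.628424 + 20.323959 − 169.955766·sin 18.33504°)/10.670017 = 1.732787
contact ratio ≈ 1.7328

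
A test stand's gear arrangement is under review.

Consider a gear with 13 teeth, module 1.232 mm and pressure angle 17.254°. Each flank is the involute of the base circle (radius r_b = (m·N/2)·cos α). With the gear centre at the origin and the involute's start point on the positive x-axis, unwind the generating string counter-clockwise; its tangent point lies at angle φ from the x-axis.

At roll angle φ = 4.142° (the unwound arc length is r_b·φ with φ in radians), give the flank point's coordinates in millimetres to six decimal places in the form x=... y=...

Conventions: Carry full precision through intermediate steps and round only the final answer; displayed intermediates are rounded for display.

x=7.667591 y=0.000963

topology: single-mesh involute geometry — m = 1.232, N = 13
pitch radius r_p = m·N/2 = 1.232·13/2 = 8.008000
base radius r_b = r_p·cos α = 8.008000·cos 17.254° = 7.647634
roll angle φ = 4.142° = 0.07229154 rad
x = r_b·(cos φ + φ·sin φ) = 7.667591
y = r_b·(sin φ − φ·cos φ) = 0.000963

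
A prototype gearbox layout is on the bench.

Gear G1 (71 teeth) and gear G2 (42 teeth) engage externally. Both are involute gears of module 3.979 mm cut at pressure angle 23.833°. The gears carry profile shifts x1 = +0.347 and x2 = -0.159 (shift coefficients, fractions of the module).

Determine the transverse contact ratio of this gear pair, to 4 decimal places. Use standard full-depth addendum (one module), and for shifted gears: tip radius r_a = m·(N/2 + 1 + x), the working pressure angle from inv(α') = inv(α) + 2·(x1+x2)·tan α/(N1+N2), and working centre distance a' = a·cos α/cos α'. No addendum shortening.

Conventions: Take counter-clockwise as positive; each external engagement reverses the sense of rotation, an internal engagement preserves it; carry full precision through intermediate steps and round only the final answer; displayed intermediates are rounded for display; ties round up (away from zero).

recognized (one external pair, fixed centres): single-mesh tooth geometry, m = 3.979, N1 = 71, N2 = 42
base radii: r_b1 = 129.209318, r_b2 = 76.433681
tip radii: r_a1 = 146.614213, r_a2 = 86.905339
inv(α') = inv(23.833°) + 2·(+0.347-0.159)·tan α/(71+42) = 0.02724627  ⇒  α' = 24.25606°
a' = a·cos α / cos α' = 224.8135·cos 23.833°/cos 24.25606° = 225.555335
action lengths: √(r_a1²−r_b1²) = 69.286937, √(r_a2²−r_b2²) = 41.357350
base pitch p_b = π·m·cos α = 11.434452
CR = (69.286937 + 41.357350 − 225.555335·sin 24.25606°)/11.434452 = 1.572679
contact ratio ≈ 1.5727

1.5727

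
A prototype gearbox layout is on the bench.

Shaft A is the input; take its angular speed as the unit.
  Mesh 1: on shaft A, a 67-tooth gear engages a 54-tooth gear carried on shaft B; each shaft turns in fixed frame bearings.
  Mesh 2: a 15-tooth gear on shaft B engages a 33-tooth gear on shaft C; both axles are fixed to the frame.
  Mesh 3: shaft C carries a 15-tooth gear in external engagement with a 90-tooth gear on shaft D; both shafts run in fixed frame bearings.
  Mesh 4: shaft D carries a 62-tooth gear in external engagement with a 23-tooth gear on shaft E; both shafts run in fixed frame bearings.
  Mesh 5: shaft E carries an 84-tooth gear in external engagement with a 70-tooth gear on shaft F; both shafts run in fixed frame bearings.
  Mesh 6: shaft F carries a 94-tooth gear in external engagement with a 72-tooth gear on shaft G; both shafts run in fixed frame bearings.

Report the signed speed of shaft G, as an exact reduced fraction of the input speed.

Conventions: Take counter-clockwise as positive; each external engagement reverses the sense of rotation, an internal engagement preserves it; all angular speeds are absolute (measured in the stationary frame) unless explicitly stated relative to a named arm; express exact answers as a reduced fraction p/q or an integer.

6-mesh fixed-axis compound train (all bearings frame-fixed)
mesh 1 [67T→54T]: |ω|/ω_in = 1×67/54 = 67/54, sense flips to −
mesh 2 [15T→33T]: |ω|/ω_in = (67/54)×15/33 = 335/594, sense flips to +
mesh 3 [15T→90T]: |ω|/ω_in = (335/594)×15/90 = 335/3564, sense flips to −
mesh 4 [62T→23T]: |ω|/ω_in = (335/3564)×62/23 = 10385/40986, sense flips to +
mesh 5 [84T→70T]: |ω|/ω_in = (10385/40986)×84/70 = 2077/6831, sense flips to −
mesh 6 [94T→72T]: |ω|/ω_in = (2077/6831)×94/72 = 97619/245916, sense flips to +
signed output speed (× input speed) = 97619/245916

97619/245916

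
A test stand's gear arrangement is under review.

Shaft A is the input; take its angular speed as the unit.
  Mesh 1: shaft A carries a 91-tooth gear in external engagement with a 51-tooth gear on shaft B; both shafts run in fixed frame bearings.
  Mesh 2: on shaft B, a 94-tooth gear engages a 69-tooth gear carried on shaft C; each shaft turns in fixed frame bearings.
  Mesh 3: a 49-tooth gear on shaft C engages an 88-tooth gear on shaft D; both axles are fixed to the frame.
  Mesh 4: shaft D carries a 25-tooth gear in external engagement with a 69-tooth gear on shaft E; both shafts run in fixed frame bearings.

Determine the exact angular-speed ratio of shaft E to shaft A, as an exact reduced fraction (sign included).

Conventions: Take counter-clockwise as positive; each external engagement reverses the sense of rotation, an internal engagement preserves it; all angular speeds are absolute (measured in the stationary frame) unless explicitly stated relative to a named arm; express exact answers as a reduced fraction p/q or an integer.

5239325/10683684

class = fixed-axis compound train [4 meshes; 4 ratios multiply, 4 sense flips]
mesh 1 [91T→51T]: running ratio 91/51, sense −
mesh 2 [94T→69T]: running ratio 8554/3519, sense +
mesh 3 [49T→88T]: running ratio 209573/154836, sense −
mesh 4 [25T→69T]: running ratio 5239325/10683684, sense +
ω_out/ω_in = 5239325/10683684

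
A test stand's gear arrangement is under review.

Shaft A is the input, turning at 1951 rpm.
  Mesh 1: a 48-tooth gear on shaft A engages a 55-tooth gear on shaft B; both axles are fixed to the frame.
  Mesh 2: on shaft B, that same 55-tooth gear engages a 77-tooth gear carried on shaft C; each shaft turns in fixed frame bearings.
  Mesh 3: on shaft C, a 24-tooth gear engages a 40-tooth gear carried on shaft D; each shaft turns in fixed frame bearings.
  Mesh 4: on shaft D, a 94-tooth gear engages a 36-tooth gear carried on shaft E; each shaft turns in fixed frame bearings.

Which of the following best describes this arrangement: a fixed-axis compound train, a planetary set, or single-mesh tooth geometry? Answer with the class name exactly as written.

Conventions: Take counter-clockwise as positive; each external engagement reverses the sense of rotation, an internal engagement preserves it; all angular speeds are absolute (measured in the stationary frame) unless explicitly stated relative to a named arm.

fixed-axis compound train

class = fixed-axis compound train [4 meshes; 4 ratios multiply, 4 sense flips]
classification: fixed-axis compound train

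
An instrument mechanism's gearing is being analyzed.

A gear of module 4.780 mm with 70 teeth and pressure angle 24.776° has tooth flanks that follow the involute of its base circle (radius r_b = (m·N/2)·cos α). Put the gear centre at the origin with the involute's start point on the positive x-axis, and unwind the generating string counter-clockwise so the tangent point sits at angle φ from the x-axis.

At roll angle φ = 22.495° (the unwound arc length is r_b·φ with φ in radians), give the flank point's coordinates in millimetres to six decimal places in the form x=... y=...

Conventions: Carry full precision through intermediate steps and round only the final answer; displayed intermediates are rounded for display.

single-mesh involute tooth geometry (70T wheel at module 4.780)
pitch radius r_p = m·N/2 = 4.780·70/2 = 167.300000
base radius r_b = r_p·cos α = 167.300000·cos 24.776° = 151.900553
roll angle φ = 22.495° = 0.39261182 rad
x = r_b·(cos φ + φ·sin φ) = 163.160532
y = r_b·(sin φ − φ·cos φ) = 3.017304

x=163.160532 y=3.017304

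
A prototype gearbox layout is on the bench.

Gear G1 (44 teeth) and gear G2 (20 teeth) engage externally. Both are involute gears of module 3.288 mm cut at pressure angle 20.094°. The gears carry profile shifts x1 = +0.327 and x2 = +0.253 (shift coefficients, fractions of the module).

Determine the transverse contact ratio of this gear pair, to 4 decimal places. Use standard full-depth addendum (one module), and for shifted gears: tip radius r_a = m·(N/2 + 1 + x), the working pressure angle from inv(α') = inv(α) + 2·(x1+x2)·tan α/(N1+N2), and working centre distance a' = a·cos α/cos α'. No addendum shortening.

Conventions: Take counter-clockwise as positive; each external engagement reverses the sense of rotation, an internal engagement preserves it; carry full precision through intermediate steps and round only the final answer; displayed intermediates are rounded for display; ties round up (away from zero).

single-mesh involute tooth geometry (44T engaging 20T at module 3.288)
base radii: r_b1 = 67.932925, r_b2 = 30.878602
tip radii: r_a1 = 76.699176, r_a2 = 36.999864
inv(α') = inv(20.094°) + 2·(+0.327+0.253)·tan α/(44+20) = 0.02175349  ⇒  α' = 22.57950°
a' = a·cos α / cos α' = 105.2160·cos 20.094°/cos 22.57950° = 107.014437
action lengths: √(r_a1²−r_b1²) = 35.607322, √(r_a2²−r_b2²) = 20.383863
base pitch p_b = π·m·cos α = 9.700799
CR = (35.607322 + 20.383863 − 107.014437·sin 22.57950°)/9.700799 = 1.536098
contact ratio ≈ 1.5361

1.5361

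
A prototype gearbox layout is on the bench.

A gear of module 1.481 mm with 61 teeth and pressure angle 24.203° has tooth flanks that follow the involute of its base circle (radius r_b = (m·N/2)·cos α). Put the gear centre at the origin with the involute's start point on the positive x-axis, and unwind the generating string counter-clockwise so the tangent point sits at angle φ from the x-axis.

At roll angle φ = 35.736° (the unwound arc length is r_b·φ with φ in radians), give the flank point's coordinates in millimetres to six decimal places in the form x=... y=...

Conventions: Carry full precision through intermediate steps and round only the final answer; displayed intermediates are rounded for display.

x=48.450974 y=3.204318

single-mesh involute tooth geometry (61T wheel at module 1.481)
pitch radius r_p = m·N/2 = 1.481·61/2 = 45.170500
base radius r_b = r_p·cos α = 45.170500·cos 24.203° = 41.199952
roll angle φ = 35.736° = 0.62371086 rad
x = r_b·(cos φ + φ·sin φ) = 48.450974
y = r_b·(sin φ − φ·cos φ) = 3.204318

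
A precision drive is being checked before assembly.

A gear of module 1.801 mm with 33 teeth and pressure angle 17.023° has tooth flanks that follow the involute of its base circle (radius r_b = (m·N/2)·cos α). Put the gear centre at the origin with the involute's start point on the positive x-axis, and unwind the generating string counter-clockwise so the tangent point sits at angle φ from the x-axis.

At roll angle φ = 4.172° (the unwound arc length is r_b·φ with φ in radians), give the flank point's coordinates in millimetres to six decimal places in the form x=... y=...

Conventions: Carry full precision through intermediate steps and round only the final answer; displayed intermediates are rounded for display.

single-mesh involute tooth geometry (33T wheel at module 1.801)
pitch radius r_p = m·N/2 = 1.801·33/2 = 29.716500
base radius r_b = r_p·cos α = 29.716500·cos 17.023° = 28.414540
roll angle φ = 4.172° = 0.07281514 rad
x = r_b·(cos φ + φ·sin φ) = 28.489768
y = r_b·(sin φ − φ·cos φ) = 0.003655

x=28.489768 y=0.003655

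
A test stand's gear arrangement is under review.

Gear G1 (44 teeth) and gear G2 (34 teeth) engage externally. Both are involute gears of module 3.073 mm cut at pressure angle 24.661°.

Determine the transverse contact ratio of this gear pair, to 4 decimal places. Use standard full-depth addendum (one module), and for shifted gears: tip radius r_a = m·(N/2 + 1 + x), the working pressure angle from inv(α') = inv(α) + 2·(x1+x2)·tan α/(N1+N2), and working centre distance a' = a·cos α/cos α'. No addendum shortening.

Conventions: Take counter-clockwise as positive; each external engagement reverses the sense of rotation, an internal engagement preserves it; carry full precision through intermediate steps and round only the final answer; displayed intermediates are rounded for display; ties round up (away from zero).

1.5177

class = single-mesh tooth geometry [involute pair 44T × 34T, m = 3.073]
base radii: r_b1 = 61.439819, r_b2 = 47.476224
tip radii: r_a1 = 70.679000, r_a2 = 55.314000
no profile shift: α' = α, a' = a
action lengths: √(r_a1²−r_b1²) = 34.938084, √(r_a2²−r_b2²) = 28.383917
base pitch p_b = π·m·cos α = 8.773586
CR = (34.938084 + 28.383917 − 119.847000·sin 24.66100°)/8.773586 = 1.517739
contact ratio ≈ 1.5177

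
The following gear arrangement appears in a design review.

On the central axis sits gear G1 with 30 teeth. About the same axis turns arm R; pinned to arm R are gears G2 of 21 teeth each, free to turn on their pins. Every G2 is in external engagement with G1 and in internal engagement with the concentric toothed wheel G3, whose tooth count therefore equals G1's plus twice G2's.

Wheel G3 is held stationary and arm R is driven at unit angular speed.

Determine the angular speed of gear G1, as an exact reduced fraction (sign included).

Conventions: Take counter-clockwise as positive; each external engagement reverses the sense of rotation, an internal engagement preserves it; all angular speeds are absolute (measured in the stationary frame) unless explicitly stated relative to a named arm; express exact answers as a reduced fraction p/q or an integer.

17/5

planetary set (30T centre, 21T on arm, 72T internal) — Willis relation
ring teeth: 30 + 2·21 = 72
30(ω_sun−ω_arm) = −72(ω_ring−ω_arm),  ω_ring = 0, ω_arm = 1
ω_sun = 1 − (72/30)(0−1) = 17/5
exact speed ratio = 17/5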